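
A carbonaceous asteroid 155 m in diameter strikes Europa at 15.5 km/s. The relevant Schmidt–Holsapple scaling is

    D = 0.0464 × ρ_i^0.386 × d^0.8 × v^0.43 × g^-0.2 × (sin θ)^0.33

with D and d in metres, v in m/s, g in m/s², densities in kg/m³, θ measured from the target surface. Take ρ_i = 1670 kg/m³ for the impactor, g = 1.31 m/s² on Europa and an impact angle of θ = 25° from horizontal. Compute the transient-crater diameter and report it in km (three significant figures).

In SI units: v = 15500 m/s.
ρ_i^0.386 = 1670^0.386 = 17.54
d^0.8 = 155^0.8 = 56.53
v^0.43 = 15500^0.43 = 63.36
g^-0.2 = 1.31^-0.2 = 0.9474
(sin 25°)^0.33 = 0.4226^0.33 = 0.7526
D = 0.0464 × 17.54 × 56.53 × 63.36 × 0.9474 × 0.7526 = 2078 m
   = 2.078 km

D ≈ 2.08 km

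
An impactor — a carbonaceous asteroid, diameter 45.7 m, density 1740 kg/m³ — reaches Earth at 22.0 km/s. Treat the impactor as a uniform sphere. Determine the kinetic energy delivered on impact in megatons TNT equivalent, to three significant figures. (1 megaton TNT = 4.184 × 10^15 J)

v = 22000 m/s.
Mass m = (π/6) ρ d³ = (π/6) × 1740 × (45.7)³ = 8.696 × 10^7 kg
E = ½ m v² = 0.5 × 8.696 × 10^7 × (22000)² = 2.104 × 10^16 J
   = 2.104 × 10^16 / 4.184×10^15 = 5.029 Mt

E ≈ 5.03 Mt TNT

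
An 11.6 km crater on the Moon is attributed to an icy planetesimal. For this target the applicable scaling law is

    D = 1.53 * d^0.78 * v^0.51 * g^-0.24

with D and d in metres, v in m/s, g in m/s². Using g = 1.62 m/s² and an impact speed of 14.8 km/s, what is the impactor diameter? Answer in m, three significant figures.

d ≈ 205 m

Rearranging for d: d = [D / (1.53 · 14800^0.51 · 1.62^-0.24)]^(1/0.78).
D = 11600 m.
14800^0.51 = 133.9
1.62^-0.24 = 0.8907
Denominator = 1.53 × 133.9 × 0.8907 = 182.5
D / 182.5 = 11600 / 182.5 = 63.56
d = 63.56^(1/0.78) = 63.56^1.2821 = 205.1 m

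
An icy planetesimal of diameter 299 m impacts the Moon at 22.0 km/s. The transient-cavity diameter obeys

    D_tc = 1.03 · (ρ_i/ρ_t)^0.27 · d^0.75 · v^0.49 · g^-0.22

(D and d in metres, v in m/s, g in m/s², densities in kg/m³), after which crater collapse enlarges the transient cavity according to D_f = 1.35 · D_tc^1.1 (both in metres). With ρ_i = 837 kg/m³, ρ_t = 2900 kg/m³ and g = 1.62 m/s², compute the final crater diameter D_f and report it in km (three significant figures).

D_f ≈ 20.7 km

v = 22000 m/s.
(ρ_i/ρ_t)^0.27 = (837/2900)^0.27 = 0.7150
d^0.75 = 299^0.75 = 71.90
v^0.49 = 22000^0.49 = 134.2
g^-0.22 = 1.62^-0.22 = 0.8993
D_tc = 1.03 × 0.7150 × 71.90 × 134.2 × 0.8993 = 6390 m
D_f = 1.35 × (6390)^1.1 = 20720 m
     = 20.72 km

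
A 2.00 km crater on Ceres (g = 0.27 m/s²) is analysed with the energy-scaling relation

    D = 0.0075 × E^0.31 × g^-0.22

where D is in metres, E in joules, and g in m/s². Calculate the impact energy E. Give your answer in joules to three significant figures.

E ≈ 1.26 × 10^17 J

Rearranging: E = [D / (0.0075 · g^-0.22)]^(1/0.31).
D = 2000 m.
g^-0.22 = 0.27^-0.22 = 1.334
D / (0.0075 × 1.334) = 2000 / (0.01001) = 1.998 × 10^5
E = (1.998 × 10^5)^3.2258 = 1.255 × 10^17 J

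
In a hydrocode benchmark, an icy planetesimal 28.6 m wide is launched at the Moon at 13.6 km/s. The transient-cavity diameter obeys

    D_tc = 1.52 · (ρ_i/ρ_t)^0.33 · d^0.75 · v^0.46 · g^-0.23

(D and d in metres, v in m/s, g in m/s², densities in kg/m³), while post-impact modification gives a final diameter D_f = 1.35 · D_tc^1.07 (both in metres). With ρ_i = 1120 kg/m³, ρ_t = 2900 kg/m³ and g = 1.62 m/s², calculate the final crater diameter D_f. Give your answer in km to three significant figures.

v = 13600 m/s.
(ρ_i/ρ_t)^0.33 = (1120/2900)^0.33 = 0.7306
d^0.75 = 28.6^0.75 = 12.37
v^0.46 = 13600^0.46 = 79.69
g^-0.23 = 1.62^-0.23 = 0.8950
D_tc = 1.52 × 0.7306 × 12.37 × 79.69 × 0.8950 = 979.8 m
D_f = 1.35 × (979.8)^1.07 = 2142 m
     = 2.142 km

D_f ≈ 2.14 km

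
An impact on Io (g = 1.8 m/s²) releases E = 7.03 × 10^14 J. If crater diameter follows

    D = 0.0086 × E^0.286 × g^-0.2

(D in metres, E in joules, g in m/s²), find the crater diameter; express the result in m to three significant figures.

D ≈ 135 m

E^0.286 = (7.03 × 10^14)^0.286 = 1.763 × 10^4
g^-0.2 = 1.8^-0.2 = 0.8891
D = 0.0086 × 1.763 × 10^4 × 0.8891 = 134.8 m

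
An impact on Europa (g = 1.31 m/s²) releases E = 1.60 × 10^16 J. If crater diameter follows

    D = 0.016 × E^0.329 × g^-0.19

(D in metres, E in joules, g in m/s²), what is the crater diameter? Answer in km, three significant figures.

E^0.329 = (1.60 × 10^16)^0.329 = 2.144 × 10^5
g^-0.19 = 1.31^-0.19 = 0.9500
D = 0.016 × 2.144 × 10^5 × 0.9500 = 3259 m
   = 3.259 km

D ≈ 3.26 km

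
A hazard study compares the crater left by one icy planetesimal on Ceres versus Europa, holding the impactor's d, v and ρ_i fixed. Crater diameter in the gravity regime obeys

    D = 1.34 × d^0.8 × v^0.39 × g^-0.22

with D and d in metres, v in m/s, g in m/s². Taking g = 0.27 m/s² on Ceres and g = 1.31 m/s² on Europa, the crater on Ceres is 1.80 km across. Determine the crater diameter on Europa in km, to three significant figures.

D ≈ 1.27 km

All impactor-dependent factors cancel in the ratio, leaving D_Europa/D_Ceres = (g_Europa/g_Ceres)^-0.22.
(1.31/0.27)^-0.22 = 4.852^-0.22 = 0.7065
D_Europa = 0.7065 × 1.80 km = 1.27 km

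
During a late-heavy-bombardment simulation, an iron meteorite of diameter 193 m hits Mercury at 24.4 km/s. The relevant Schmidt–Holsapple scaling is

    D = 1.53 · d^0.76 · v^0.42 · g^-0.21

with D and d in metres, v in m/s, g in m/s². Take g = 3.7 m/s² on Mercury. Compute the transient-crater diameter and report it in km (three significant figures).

In SI units: v = 24400 m/s.
d^0.76 = 193^0.76 = 54.58
v^0.42 = 24400^0.42 = 69.62
g^-0.21 = 3.7^-0.21 = 0.7598
D = 1.53 × 54.58 × 69.62 × 0.7598 = 4417 m
   = 4.417 km

D ≈ 4.42 km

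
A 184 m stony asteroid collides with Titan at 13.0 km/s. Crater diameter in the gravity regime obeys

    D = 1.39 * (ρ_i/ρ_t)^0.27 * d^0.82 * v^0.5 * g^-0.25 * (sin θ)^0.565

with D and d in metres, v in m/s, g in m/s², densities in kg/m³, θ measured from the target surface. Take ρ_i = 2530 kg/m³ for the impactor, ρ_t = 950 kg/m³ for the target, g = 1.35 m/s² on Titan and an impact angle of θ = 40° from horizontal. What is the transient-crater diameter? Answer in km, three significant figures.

In SI units: v = 13000 m/s.
(ρ_i/ρ_t)^0.27 = (2530/950)^0.27 = 1.303
d^0.82 = 184^0.82 = 71.97
v^0.5 = 13000^0.5 = 114.0
g^-0.25 = 1.35^-0.25 = 0.9277
(sin 40°)^0.565 = 0.6428^0.565 = 0.7790
D = 1.39 × 1.303 × 71.97 × 114.0 × 0.9277 × 0.7790 = 10739 m
   = 10.74 km

D ≈ 10.7 km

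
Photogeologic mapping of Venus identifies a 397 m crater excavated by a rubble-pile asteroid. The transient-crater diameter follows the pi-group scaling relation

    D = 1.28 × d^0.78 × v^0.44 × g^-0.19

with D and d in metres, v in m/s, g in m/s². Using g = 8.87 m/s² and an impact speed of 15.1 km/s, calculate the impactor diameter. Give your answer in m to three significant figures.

Rearranging for d: d = [D / (1.28 · 15100^0.44 · 8.87^-0.19)]^(1/0.78).
15100^0.44 = 68.98
8.87^-0.19 = 0.6605
Denominator = 1.28 × 68.98 × 0.6605 = 58.32
D / 58.32 = 397 / 58.32 = 6.807
d = 6.807^(1/0.78) = 6.807^1.2821 = 11.69 m

d ≈ 11.7 m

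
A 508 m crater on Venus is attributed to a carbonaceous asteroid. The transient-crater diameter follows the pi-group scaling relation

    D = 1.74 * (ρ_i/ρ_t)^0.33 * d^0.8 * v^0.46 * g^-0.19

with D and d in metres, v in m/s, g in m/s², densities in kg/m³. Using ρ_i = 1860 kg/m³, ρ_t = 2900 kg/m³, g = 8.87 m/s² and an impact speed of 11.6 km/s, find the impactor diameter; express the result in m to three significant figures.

d ≈ 11.2 m

Rearranging for d: d = [D / (1.74 · (1860/2900)^0.33 · 11600^0.46 · 8.87^-0.19)]^(1/0.8).
(1860/2900)^0.33 = 0.8637
11600^0.46 = 74.07
8.87^-0.19 = 0.6605
Denominator = 1.74 × 0.8637 × 74.07 × 0.6605 = 73.52
D / 73.52 = 508 / 73.52 = 6.910
d = 6.910^(1/0.8) = 6.910^1.25 = 11.20 m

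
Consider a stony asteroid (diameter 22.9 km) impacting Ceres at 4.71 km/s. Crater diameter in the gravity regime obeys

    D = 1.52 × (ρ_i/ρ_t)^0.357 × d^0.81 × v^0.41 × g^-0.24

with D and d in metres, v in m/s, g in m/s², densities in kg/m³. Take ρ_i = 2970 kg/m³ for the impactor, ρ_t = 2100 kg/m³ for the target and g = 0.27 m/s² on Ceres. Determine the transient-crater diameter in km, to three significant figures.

D ≈ 257 km

In SI units: d = 22900 m, v = 4710 m/s.
(ρ_i/ρ_t)^0.357 = (2970/2100)^0.357 = 1.132
d^0.81 = 22900^0.81 = 3400
v^0.41 = 4710^0.41 = 32.06
g^-0.24 = 0.27^-0.24 = 1.369
D = 1.52 × 1.132 × 3400 × 32.06 × 1.369 = 2.568 × 10^5 m
   = 256.8 km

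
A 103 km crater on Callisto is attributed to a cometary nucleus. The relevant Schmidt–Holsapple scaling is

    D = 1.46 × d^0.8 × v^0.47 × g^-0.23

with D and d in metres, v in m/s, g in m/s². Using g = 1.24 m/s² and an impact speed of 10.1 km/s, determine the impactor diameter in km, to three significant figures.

d ≈ 5.43 km

Rearranging for d: d = [D / (1.46 · 10100^0.47 · 1.24^-0.23)]^(1/0.8).
D = 103000 m.
10100^0.47 = 76.21
1.24^-0.23 = 0.9517
Denominator = 1.46 × 76.21 × 0.9517 = 105.9
D / 105.9 = 103000 / 105.9 = 972.6
d = 972.6^(1/0.8) = 972.6^1.25 = 5431 m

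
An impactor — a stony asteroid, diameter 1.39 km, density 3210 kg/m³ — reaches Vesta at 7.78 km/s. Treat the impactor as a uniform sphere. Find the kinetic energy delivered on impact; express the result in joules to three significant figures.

E ≈ 1.37 × 10^20 J

d = 1390 m; v = 7780 m/s.
Mass m = (π/6) ρ d³ = (π/6) × 3210 × (1390)³ = 4.514 × 10^12 kg
E = ½ m v² = 0.5 × 4.514 × 10^12 × (7780)² = 1.366 × 10^20 J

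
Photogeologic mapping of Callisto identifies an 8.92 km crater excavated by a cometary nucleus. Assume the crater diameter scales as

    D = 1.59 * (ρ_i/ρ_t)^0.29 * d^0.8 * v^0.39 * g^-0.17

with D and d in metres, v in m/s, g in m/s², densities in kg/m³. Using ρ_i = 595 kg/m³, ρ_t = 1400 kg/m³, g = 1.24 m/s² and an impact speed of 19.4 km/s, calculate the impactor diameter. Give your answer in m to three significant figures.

Rearranging for d: d = [D / (1.59 · (595/1400)^0.29 · 19400^0.39 · 1.24^-0.17)]^(1/0.8).
D = 8920 m.
(595/1400)^0.29 = 0.7802
19400^0.39 = 47.02
1.24^-0.17 = 0.9641
Denominator = 1.59 × 0.7802 × 47.02 × 0.9641 = 56.24
D / 56.24 = 8920 / 56.24 = 158.6
d = 158.6^(1/0.8) = 158.6^1.25 = 562.8 m

d ≈ 563 m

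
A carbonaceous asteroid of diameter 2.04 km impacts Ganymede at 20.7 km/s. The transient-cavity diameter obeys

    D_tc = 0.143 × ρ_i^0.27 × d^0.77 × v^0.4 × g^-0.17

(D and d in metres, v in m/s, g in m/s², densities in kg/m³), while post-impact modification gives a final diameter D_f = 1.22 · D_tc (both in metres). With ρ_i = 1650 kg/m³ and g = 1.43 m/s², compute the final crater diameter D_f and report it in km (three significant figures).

In SI: d = 2040 m, v = 20700 m/s.
ρ_i^0.27 = 1650^0.27 = 7.391
d^0.77 = 2040^0.77 = 353.5
v^0.4 = 20700^0.4 = 53.26
g^-0.17 = 1.43^-0.17 = 0.9410
D_tc = 0.143 × 7.391 × 353.5 × 53.26 × 0.9410 = 18720 m
D_f = 1.22 × 18720 = 22838 m
     = 22.84 km

D_f ≈ 22.8 km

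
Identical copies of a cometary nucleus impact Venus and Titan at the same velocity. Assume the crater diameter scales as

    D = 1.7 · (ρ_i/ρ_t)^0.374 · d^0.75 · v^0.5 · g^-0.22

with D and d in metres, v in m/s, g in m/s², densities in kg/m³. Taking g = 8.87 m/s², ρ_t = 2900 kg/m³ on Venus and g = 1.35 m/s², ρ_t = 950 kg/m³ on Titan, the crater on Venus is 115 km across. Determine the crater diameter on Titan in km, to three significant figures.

D ≈ 264 km

The impactor-only factors (d, v, ρ_i) cancel in the ratio, leaving D_Titan/D_Venus = (g_Titan/g_Venus)^-0.22 · (ρ_t,Venus/ρ_t,Titan)^0.374.
(1.35/8.87)^-0.22 = 0.1522^-0.22 = 1.513
(2900/950)^0.374 = 3.053^0.374 = 1.518
Ratio = 1.513 × 1.518 = 2.297
D_Titan = 2.297 × 115 km = 264 km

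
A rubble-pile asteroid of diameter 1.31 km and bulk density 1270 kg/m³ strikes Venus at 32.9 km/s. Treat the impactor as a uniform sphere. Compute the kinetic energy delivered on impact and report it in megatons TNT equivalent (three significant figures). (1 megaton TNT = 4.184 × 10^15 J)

d = 1310 m; v = 32900 m/s.
Mass m = (π/6) ρ d³ = (π/6) × 1270 × (1310)³ = 1.495 × 10^12 kg
E = ½ m v² = 0.5 × 1.495 × 10^12 × (32900)² = 8.091 × 10^20 J
   = 8.091 × 10^20 / 4.184×10^15 = 1.934 × 10^5 Mt

E ≈ 1.93 × 10^5 Mt TNT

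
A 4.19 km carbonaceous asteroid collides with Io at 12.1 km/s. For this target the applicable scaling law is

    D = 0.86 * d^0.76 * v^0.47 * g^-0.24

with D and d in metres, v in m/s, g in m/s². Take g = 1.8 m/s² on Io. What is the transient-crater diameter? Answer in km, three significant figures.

In SI units: d = 4190 m, v = 12100 m/s.
d^0.76 = 4190^0.76 = 566.1
v^0.47 = 12100^0.47 = 82.97
g^-0.24 = 1.8^-0.24 = 0.8684
D = 0.86 × 566.1 × 82.97 × 0.8684 = 35078 m
   = 35.08 km

D ≈ 35.1 km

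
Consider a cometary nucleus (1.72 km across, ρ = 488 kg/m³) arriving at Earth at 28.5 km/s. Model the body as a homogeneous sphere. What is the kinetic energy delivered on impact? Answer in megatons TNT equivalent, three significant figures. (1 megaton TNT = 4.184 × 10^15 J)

d = 1720 m; v = 28500 m/s.
Mass m = (π/6) ρ d³ = (π/6) × 488 × (1720)³ = 1.300 × 10^12 kg
E = ½ m v² = 0.5 × 1.300 × 10^12 × (28500)² = 5.280 × 10^20 J
   = 5.280 × 10^20 / 4.184×10^15 = 1.262 × 10^5 Mt

E ≈ 1.26 × 10^5 Mt TNT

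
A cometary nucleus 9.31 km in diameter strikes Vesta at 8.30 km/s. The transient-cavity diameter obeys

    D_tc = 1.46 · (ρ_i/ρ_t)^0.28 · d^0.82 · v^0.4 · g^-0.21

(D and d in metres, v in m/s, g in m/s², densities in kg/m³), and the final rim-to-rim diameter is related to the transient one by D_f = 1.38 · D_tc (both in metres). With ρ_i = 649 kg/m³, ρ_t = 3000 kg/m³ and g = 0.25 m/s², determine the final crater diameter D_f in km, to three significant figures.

In SI: d = 9310 m, v = 8300 m/s.
(ρ_i/ρ_t)^0.28 = (649/3000)^0.28 = 0.6514
d^0.82 = 9310^0.82 = 1797
v^0.4 = 8300^0.4 = 36.95
g^-0.21 = 0.25^-0.21 = 1.338
D_tc = 1.46 × 0.6514 × 1797 × 36.95 × 1.338 = 84490 m
D_f = 1.38 × 84490 = 1.166 × 10^5 m
     = 116.6 km

D_f ≈ 117 km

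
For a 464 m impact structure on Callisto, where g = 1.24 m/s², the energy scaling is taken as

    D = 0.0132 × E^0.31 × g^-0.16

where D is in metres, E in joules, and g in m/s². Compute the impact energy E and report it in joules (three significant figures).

E ≈ 5.16 × 10^14 J

Rearranging: E = [D / (0.0132 · g^-0.16)]^(1/0.31).
g^-0.16 = 1.24^-0.16 = 0.9662
D / (0.0132 × 0.9662) = 464 / (0.01275) = 3.639 × 10^4
E = (3.639 × 10^4)^3.2258 = 5.162 × 10^14 J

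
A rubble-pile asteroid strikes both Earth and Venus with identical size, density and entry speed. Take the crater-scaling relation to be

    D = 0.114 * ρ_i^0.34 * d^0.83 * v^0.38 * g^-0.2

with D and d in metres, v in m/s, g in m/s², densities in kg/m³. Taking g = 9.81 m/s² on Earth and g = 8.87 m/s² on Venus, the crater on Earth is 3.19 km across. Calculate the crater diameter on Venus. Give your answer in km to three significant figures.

D ≈ 3.25 km

All impactor-dependent factors cancel in the ratio, leaving D_Venus/D_Earth = (g_Venus/g_Earth)^-0.2.
(8.87/9.81)^-0.2 = 0.9042^-0.2 = 1.020
D_Venus = 1.020 × 3.19 km = 3.25 km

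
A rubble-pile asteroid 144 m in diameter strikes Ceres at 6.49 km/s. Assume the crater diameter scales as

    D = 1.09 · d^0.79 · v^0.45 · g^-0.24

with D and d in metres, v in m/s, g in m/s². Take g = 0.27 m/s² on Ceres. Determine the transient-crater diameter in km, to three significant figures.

D ≈ 3.93 km

In SI units: v = 6490 m/s.
d^0.79 = 144^0.79 = 50.71
v^0.45 = 6490^0.45 = 51.94
g^-0.24 = 0.27^-0.24 = 1.369
D = 1.09 × 50.71 × 51.94 × 1.369 = 3930 m
   = 3.930 km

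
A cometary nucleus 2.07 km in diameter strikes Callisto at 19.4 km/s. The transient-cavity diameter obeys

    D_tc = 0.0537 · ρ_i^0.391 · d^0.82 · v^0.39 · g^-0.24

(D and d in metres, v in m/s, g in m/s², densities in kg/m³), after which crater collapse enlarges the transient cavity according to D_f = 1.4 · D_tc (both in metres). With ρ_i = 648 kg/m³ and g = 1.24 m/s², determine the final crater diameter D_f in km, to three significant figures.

In SI: d = 2070 m, v = 19400 m/s.
ρ_i^0.391 = 648^0.391 = 12.57
d^0.82 = 2070^0.82 = 523.7
v^0.39 = 19400^0.39 = 47.02
g^-0.24 = 1.24^-0.24 = 0.9497
D_tc = 0.0537 × 12.57 × 523.7 × 47.02 × 0.9497 = 15790 m
D_f = 1.4 × 15790 = 22106 m
     = 22.11 km

D_f ≈ 22.1 km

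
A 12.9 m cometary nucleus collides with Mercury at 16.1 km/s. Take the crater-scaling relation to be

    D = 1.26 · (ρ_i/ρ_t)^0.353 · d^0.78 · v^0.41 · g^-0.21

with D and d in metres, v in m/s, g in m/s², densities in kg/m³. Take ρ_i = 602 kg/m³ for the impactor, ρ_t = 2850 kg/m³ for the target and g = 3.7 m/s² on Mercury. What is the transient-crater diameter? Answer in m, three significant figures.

D ≈ 216 m

In SI units: v = 16100 m/s.
(ρ_i/ρ_t)^0.353 = (602/2850)^0.353 = 0.5776
d^0.78 = 12.9^0.78 = 7.350
v^0.41 = 16100^0.41 = 53.06
g^-0.21 = 3.7^-0.21 = 0.7598
D = 1.26 × 0.5776 × 7.350 × 53.06 × 0.7598 = 215.7 m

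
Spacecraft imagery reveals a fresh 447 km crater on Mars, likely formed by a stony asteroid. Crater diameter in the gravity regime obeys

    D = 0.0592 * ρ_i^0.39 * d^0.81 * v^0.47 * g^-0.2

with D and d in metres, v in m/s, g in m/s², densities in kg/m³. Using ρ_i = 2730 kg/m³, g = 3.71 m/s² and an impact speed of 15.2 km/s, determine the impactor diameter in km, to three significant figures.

Rearranging for d: d = [D / (0.0592 · 2730^0.39 · 15200^0.47 · 3.71^-0.2)]^(1/0.81).
D = 447000 m.
2730^0.39 = 21.88
15200^0.47 = 92.36
3.71^-0.2 = 0.7694
Denominator = 0.0592 × 21.88 × 92.36 × 0.7694 = 92.05
D / 92.05 = 447000 / 92.05 = 4856
d = 4856^(1/0.81) = 4856^1.2346 = 35570 m

d ≈ 35.6 km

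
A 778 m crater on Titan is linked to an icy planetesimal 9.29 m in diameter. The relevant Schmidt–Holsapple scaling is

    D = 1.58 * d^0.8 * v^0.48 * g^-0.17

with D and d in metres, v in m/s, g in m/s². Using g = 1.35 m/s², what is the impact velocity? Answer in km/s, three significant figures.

v ≈ 11.0 km/s

Rearranging for v: v = [D / (1.58 · 9.29^0.8 · 1.35^-0.17)]^(1/0.48).
9.29^0.8 = 5.949
1.35^-0.17 = 0.9503
Denominator = 1.58 × 5.949 × 0.9503 = 8.932
D / 8.932 = 778 / 8.932 = 87.10
v = 87.10^(1/0.48) = 87.10^2.0833 = 11006 m/s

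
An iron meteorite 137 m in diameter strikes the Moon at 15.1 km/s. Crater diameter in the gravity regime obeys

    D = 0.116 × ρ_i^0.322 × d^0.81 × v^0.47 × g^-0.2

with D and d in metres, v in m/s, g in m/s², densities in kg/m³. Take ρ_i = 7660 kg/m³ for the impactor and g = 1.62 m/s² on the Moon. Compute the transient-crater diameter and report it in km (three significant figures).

D ≈ 9.29 km

In SI units: v = 15100 m/s.
ρ_i^0.322 = 7660^0.322 = 17.81
d^0.81 = 137^0.81 = 53.80
v^0.47 = 15100^0.47 = 92.07
g^-0.2 = 1.62^-0.2 = 0.9080
D = 0.116 × 17.81 × 53.80 × 92.07 × 0.9080 = 9292 m
   = 9.292 km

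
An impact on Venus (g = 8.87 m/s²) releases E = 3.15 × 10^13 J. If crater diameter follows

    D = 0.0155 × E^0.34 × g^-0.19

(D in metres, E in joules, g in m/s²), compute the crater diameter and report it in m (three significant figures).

D ≈ 398 m

E^0.34 = (3.15 × 10^13)^0.34 = 3.885 × 10^4
g^-0.19 = 8.87^-0.19 = 0.6605
D = 0.0155 × 3.885 × 10^4 × 0.6605 = 397.7 m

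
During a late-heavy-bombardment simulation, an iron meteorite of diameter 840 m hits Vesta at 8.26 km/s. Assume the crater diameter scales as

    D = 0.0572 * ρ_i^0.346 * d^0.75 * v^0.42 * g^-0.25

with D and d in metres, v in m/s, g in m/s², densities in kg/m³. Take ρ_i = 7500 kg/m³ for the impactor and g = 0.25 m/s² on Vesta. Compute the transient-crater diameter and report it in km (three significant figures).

In SI units: v = 8260 m/s.
ρ_i^0.346 = 7500^0.346 = 21.92
d^0.75 = 840^0.75 = 156.0
v^0.42 = 8260^0.42 = 44.17
g^-0.25 = 0.25^-0.25 = 1.414
D = 0.0572 × 21.92 × 156.0 × 44.17 × 1.414 = 12216 m
   = 12.22 km

D ≈ 12.2 km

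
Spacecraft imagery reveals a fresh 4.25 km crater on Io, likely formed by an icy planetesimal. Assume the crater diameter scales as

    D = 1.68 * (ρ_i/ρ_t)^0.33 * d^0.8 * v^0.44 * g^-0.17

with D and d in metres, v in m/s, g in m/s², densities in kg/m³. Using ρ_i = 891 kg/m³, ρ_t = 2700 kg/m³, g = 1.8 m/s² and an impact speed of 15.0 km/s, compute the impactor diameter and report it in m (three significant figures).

Rearranging for d: d = [D / (1.68 · (891/2700)^0.33 · 15000^0.44 · 1.8^-0.17)]^(1/0.8).
D = 4250 m.
(891/2700)^0.33 = 0.6936
15000^0.44 = 68.78
1.8^-0.17 = 0.9049
Denominator = 1.68 × 0.6936 × 68.78 × 0.9049 = 72.52
D / 72.52 = 4250 / 72.52 = 58.60
d = 58.60^(1/0.8) = 58.60^1.25 = 162.1 m

d ≈ 162 m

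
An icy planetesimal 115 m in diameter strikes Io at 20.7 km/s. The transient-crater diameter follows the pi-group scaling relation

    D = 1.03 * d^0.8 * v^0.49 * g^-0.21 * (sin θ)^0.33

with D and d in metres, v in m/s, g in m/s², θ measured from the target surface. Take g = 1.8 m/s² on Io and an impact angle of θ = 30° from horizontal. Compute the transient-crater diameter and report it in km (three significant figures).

In SI units: v = 20700 m/s.
d^0.8 = 115^0.8 = 44.52
v^0.49 = 20700^0.49 = 130.3
g^-0.21 = 1.8^-0.21 = 0.8839
(sin 30°)^0.33 = 0.5000^0.33 = 0.7955
D = 1.03 × 44.52 × 130.3 × 0.8839 × 0.7955 = 4201 m
   = 4.201 km

D ≈ 4.20 km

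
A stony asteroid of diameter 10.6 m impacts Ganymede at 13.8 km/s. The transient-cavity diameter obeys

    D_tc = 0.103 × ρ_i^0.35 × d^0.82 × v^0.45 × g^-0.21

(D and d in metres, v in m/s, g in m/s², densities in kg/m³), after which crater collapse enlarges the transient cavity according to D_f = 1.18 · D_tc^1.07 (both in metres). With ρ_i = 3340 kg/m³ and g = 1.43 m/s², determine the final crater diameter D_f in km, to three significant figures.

v = 13800 m/s.
ρ_i^0.35 = 3340^0.35 = 17.11
d^0.82 = 10.6^0.82 = 6.930
v^0.45 = 13800^0.45 = 72.94
g^-0.21 = 1.43^-0.21 = 0.9276
D_tc = 0.103 × 17.11 × 6.930 × 72.94 × 0.9276 = 826.3 m
D_f = 1.18 × (826.3)^1.07 = 1560 m
     = 1.560 km

D_f ≈ 1.56 km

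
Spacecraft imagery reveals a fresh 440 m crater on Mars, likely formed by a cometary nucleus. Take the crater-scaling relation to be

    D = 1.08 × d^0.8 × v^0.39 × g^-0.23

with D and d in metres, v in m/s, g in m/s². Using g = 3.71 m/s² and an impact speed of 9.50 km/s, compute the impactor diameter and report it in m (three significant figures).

Rearranging for d: d = [D / (1.08 · 9500^0.39 · 3.71^-0.23)]^(1/0.8).
9500^0.39 = 35.59
3.71^-0.23 = 0.7397
Denominator = 1.08 × 35.59 × 0.7397 = 28.43
D / 28.43 = 440 / 28.43 = 15.48
d = 15.48^(1/0.8) = 15.48^1.25 = 30.71 m

d ≈ 30.7 m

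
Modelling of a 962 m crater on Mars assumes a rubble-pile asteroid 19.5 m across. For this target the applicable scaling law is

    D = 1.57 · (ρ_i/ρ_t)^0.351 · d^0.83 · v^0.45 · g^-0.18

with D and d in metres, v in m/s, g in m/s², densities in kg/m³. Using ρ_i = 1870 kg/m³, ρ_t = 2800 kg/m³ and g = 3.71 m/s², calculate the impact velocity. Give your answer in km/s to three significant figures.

v ≈ 15.1 km/s

Rearranging for v: v = [D / (1.57 · (1870/2800)^0.351 · 19.5^0.83 · 3.71^-0.18)]^(1/0.45).
(1870/2800)^0.351 = 0.8679
19.5^0.83 = 11.77
3.71^-0.18 = 0.7898
Denominator = 1.57 × 0.8679 × 11.77 × 0.7898 = 12.67
D / 12.67 = 962 / 12.67 = 75.93
v = 75.93^(1/0.45) = 75.93^2.2222 = 15089 m/s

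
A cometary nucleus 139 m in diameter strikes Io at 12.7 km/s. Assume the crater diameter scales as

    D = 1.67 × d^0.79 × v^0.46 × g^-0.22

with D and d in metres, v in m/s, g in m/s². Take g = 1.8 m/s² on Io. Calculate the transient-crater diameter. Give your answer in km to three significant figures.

In SI units: v = 12700 m/s.
d^0.79 = 139^0.79 = 49.32
v^0.46 = 12700^0.46 = 77.22
g^-0.22 = 1.8^-0.22 = 0.8787
D = 1.67 × 49.32 × 77.22 × 0.8787 = 5589 m
   = 5.589 km

D ≈ 5.59 km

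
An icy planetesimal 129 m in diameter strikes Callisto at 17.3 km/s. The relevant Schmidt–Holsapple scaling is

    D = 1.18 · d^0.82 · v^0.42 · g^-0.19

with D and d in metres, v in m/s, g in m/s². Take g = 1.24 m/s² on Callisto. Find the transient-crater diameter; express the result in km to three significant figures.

D ≈ 3.67 km

In SI units: v = 17300 m/s.
d^0.82 = 129^0.82 = 53.79
v^0.42 = 17300^0.42 = 60.25
g^-0.19 = 1.24^-0.19 = 0.9600
D = 1.18 × 53.79 × 60.25 × 0.9600 = 3671 m
   = 3.671 km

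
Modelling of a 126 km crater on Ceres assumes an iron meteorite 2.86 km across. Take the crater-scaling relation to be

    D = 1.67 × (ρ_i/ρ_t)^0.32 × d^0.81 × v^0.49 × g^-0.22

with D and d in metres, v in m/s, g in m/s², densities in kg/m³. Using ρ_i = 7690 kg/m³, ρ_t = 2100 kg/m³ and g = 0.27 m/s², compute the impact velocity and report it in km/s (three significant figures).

Rearranging for v: v = [D / (1.67 · (7690/2100)^0.32 · 2860^0.81 · 0.27^-0.22)]^(1/0.49).
D = 126000 m.
(7690/2100)^0.32 = 1.515
2860^0.81 = 630.5
0.27^-0.22 = 1.334
Denominator = 1.67 × 1.515 × 630.5 × 1.334 = 2128
D / 2128 = 126000 / 2128 = 59.21
v = 59.21^(1/0.49) = 59.21^2.0408 = 4141 m/s

v ≈ 4.14 km/s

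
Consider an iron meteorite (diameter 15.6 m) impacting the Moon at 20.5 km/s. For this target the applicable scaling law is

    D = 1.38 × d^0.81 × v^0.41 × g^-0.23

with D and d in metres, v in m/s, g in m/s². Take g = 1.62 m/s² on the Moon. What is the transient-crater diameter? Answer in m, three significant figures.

D ≈ 670 m

In SI units: v = 20500 m/s.
d^0.81 = 15.6^0.81 = 9.256
v^0.41 = 20500^0.41 = 58.59
g^-0.23 = 1.62^-0.23 = 0.8950
D = 1.38 × 9.256 × 58.59 × 0.8950 = 669.8 m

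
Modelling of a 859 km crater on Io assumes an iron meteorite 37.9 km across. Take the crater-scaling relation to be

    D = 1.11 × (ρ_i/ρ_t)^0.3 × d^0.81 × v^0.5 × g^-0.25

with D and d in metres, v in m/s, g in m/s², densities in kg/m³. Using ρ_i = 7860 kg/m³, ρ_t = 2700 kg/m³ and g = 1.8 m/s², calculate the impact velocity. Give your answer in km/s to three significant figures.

Rearranging for v: v = [D / (1.11 · (7860/2700)^0.3 · 37900^0.81 · 1.8^-0.25)]^(1/0.5).
D = 859000 m.
(7860/2700)^0.3 = 1.378
37900^0.81 = 5113
1.8^-0.25 = 0.8633
Denominator = 1.11 × 1.378 × 5113 × 0.8633 = 6752
D / 6752 = 859000 / 6752 = 127.2
v = 127.2^(1/0.5) = 127.2^2 = 16180 m/s

v ≈ 16.2 km/s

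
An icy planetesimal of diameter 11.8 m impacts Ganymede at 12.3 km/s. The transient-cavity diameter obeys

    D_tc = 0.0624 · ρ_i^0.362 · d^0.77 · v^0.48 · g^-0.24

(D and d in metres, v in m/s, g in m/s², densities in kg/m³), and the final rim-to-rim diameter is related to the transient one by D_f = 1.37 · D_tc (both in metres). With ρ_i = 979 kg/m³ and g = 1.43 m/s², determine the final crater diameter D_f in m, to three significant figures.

v = 12300 m/s.
ρ_i^0.362 = 979^0.362 = 12.10
d^0.77 = 11.8^0.77 = 6.689
v^0.48 = 12300^0.48 = 91.87
g^-0.24 = 1.43^-0.24 = 0.9177
D_tc = 0.0624 × 12.10 × 6.689 × 91.87 × 0.9177 = 425.8 m
D_f = 1.37 × 425.8 = 583.3 m

D_f ≈ 583 m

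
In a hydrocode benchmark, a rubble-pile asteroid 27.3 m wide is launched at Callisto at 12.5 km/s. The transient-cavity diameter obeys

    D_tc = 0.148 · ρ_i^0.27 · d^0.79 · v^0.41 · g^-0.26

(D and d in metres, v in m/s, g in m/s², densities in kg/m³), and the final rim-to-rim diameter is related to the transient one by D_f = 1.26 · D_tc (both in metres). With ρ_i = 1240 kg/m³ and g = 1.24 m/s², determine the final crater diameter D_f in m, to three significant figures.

v = 12500 m/s.
ρ_i^0.27 = 1240^0.27 = 6.843
d^0.79 = 27.3^0.79 = 13.63
v^0.41 = 12500^0.41 = 47.83
g^-0.26 = 1.24^-0.26 = 0.9456
D_tc = 0.148 × 6.843 × 13.63 × 47.83 × 0.9456 = 624.3 m
D_f = 1.26 × 624.3 = 786.6 m

D_f ≈ 787 m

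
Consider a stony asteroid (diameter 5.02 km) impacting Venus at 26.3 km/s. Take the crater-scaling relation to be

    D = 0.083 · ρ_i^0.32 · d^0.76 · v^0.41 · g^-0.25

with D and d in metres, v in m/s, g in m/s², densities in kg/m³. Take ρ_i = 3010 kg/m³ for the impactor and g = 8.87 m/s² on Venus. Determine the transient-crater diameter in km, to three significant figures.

In SI units: d = 5020 m, v = 26300 m/s.
ρ_i^0.32 = 3010^0.32 = 12.98
d^0.76 = 5020^0.76 = 649.4
v^0.41 = 26300^0.41 = 64.89
g^-0.25 = 8.87^-0.25 = 0.5795
D = 0.083 × 12.98 × 649.4 × 64.89 × 0.5795 = 26309 m
   = 26.31 km

D ≈ 26.3 km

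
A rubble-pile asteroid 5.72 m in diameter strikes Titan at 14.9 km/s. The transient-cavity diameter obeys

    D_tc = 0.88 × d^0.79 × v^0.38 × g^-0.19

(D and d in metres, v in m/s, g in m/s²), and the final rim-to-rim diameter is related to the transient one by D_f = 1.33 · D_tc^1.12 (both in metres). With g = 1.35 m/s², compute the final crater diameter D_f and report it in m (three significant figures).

v = 14900 m/s.
d^0.79 = 5.72^0.79 = 3.966
v^0.38 = 14900^0.38 = 38.53
g^-0.19 = 1.35^-0.19 = 0.9446
D_tc = 0.88 × 3.966 × 38.53 × 0.9446 = 127.0 m
D_f = 1.33 × (127.0)^1.12 = 302.1 m

D_f ≈ 302 m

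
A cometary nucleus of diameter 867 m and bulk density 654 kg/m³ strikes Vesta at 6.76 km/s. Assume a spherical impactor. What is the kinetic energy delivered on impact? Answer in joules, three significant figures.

v = 6760 m/s.
Mass m = (π/6) ρ d³ = (π/6) × 654 × (867)³ = 2.232 × 10^11 kg
E = ½ m v² = 0.5 × 2.232 × 10^11 × (6760)² = 5.100 × 10^18 J

E ≈ 5.10 × 10^18 J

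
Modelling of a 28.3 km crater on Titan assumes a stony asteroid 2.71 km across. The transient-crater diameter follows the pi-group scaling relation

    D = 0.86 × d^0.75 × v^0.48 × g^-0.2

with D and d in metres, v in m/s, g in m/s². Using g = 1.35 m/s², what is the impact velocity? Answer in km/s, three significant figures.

Rearranging for v: v = [D / (0.86 · 2710^0.75 · 1.35^-0.2)]^(1/0.48).
D = 28300 m.
2710^0.75 = 375.6
1.35^-0.2 = 0.9417
Denominator = 0.86 × 375.6 × 0.9417 = 304.2
D / 304.2 = 28300 / 304.2 = 93.03
v = 93.03^(1/0.48) = 93.03^2.0833 = 12625 m/s

v ≈ 12.6 km/s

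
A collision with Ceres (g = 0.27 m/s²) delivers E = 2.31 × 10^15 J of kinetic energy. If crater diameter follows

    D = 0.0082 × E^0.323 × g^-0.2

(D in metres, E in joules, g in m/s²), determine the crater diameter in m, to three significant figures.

E^0.323 = (2.31 × 10^15)^0.323 = 9.172 × 10^4
g^-0.2 = 0.27^-0.2 = 1.299
D = 0.0082 × 9.172 × 10^4 × 1.299 = 977.0 m

D ≈ 977 m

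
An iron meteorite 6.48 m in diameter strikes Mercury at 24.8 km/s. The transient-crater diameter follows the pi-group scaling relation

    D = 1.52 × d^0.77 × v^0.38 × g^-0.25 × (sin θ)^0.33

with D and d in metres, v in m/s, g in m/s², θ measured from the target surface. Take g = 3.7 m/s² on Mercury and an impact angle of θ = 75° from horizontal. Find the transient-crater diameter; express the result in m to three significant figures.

D ≈ 214 m

In SI units: v = 24800 m/s.
d^0.77 = 6.48^0.77 = 4.216
v^0.38 = 24800^0.38 = 46.76
g^-0.25 = 3.7^-0.25 = 0.7210
(sin 75°)^0.33 = 0.9659^0.33 = 0.9886
D = 1.52 × 4.216 × 46.76 × 0.7210 × 0.9886 = 213.6 m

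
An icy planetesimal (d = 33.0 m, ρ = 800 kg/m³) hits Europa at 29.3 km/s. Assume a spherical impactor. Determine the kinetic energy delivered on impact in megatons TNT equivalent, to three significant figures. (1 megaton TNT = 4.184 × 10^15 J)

E ≈ 1.54 Mt TNT

v = 29300 m/s.
Mass m = (π/6) ρ d³ = (π/6) × 800 × (33)³ = 1.505 × 10^7 kg
E = ½ m v² = 0.5 × 1.505 × 10^7 × (29300)² = 6.460 × 10^15 J
   = 6.460 × 10^15 / 4.184×10^15 = 1.544 Mt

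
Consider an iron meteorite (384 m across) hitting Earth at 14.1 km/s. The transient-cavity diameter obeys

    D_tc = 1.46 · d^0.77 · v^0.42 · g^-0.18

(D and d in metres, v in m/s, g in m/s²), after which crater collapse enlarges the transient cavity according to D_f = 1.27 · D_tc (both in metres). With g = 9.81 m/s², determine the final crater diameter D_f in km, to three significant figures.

D_f ≈ 6.64 km

v = 14100 m/s.
d^0.77 = 384^0.77 = 97.71
v^0.42 = 14100^0.42 = 55.29
g^-0.18 = 9.81^-0.18 = 0.6630
D_tc = 1.46 × 97.71 × 55.29 × 0.6630 = 5229 m
D_f = 1.27 × 5229 = 6641 m
     = 6.641 km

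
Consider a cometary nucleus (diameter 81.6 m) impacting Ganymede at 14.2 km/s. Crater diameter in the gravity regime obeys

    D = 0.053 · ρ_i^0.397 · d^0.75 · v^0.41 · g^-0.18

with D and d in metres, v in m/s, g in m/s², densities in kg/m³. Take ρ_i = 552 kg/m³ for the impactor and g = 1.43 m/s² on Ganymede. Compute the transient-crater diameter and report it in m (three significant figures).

D ≈ 834 m

In SI units: v = 14200 m/s.
ρ_i^0.397 = 552^0.397 = 12.26
d^0.75 = 81.6^0.75 = 27.15
v^0.41 = 14200^0.41 = 50.40
g^-0.18 = 1.43^-0.18 = 0.9376
D = 0.053 × 12.26 × 27.15 × 50.40 × 0.9376 = 833.7 m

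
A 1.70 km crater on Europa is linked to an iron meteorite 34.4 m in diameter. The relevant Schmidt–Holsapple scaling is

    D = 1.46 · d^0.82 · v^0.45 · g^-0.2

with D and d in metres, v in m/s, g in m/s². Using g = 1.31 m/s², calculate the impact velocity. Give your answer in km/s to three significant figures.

Rearranging for v: v = [D / (1.46 · 34.4^0.82 · 1.31^-0.2)]^(1/0.45).
D = 1700 m.
34.4^0.82 = 18.20
1.31^-0.2 = 0.9474
Denominator = 1.46 × 18.20 × 0.9474 = 25.17
D / 25.17 = 1700 / 25.17 = 67.54
v = 67.54^(1/0.45) = 67.54^2.2222 = 11632 m/s

v ≈ 11.6 km/s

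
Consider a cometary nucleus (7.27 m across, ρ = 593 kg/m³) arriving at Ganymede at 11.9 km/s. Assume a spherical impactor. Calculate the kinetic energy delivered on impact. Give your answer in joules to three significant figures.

v = 11900 m/s.
Mass m = (π/6) ρ d³ = (π/6) × 593 × (7.27)³ = 1.193 × 10^5 kg
E = ½ m v² = 0.5 × 1.193 × 10^5 × (11900)² = 8.447 × 10^12 J

E ≈ 8.45 × 10^12 J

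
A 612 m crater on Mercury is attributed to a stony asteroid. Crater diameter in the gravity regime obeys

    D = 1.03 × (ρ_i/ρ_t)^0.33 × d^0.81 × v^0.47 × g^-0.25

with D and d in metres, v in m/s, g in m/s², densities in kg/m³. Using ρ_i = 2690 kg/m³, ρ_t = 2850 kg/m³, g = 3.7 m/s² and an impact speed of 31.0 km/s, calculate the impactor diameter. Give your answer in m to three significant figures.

Rearranging for d: d = [D / (1.03 · (2690/2850)^0.33 · 31000^0.47 · 3.7^-0.25)]^(1/0.81).
(2690/2850)^0.33 = 0.9811
31000^0.47 = 129.1
3.7^-0.25 = 0.7210
Denominator = 1.03 × 0.9811 × 129.1 × 0.7210 = 94.06
D / 94.06 = 612 / 94.06 = 6.506
d = 6.506^(1/0.81) = 6.506^1.2346 = 10.10 m

d ≈ 10.1 m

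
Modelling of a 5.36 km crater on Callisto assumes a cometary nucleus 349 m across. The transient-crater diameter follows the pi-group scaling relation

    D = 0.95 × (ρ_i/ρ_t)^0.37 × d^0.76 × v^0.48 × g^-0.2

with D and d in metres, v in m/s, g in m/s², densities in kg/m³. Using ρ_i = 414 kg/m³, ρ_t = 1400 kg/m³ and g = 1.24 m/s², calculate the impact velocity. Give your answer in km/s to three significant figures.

v ≈ 17.2 km/s

Rearranging for v: v = [D / (0.95 · (414/1400)^0.37 · 349^0.76 · 1.24^-0.2)]^(1/0.48).
D = 5360 m.
(414/1400)^0.37 = 0.6371
349^0.76 = 85.61
1.24^-0.2 = 0.9579
Denominator = 0.95 × 0.6371 × 85.61 × 0.9579 = 49.63
D / 49.63 = 5360 / 49.63 = 108.0
v = 108.0^(1/0.48) = 108.0^2.0833 = 17228 m/s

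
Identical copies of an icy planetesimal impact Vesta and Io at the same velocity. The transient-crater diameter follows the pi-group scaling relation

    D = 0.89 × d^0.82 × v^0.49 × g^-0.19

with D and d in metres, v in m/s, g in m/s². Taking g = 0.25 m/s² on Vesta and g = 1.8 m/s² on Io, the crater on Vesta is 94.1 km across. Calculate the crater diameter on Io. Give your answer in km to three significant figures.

D ≈ 64.7 km

All impactor-dependent factors cancel in the ratio, leaving D_Io/D_Vesta = (g_Io/g_Vesta)^-0.19.
(1.8/0.25)^-0.19 = 7.200^-0.19 = 0.6872
D_Io = 0.6872 × 94.1 km = 64.7 km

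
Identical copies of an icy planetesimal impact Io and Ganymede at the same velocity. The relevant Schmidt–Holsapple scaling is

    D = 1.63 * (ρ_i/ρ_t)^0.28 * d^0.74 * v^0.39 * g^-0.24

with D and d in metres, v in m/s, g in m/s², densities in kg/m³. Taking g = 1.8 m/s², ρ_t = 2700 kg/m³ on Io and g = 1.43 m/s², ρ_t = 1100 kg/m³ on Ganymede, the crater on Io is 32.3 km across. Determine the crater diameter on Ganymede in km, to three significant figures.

D ≈ 43.9 km

The impactor-only factors (d, v, ρ_i) cancel in the ratio, leaving D_Ganymede/D_Io = (g_Ganymede/g_Io)^-0.24 · (ρ_t,Io/ρ_t,Ganymede)^0.28.
(1.43/1.8)^-0.24 = 0.7944^-0.24 = 1.057
(2700/1100)^0.28 = 2.455^0.28 = 1.286
Ratio = 1.057 × 1.286 = 1.359
D_Ganymede = 1.359 × 32.3 km = 43.9 km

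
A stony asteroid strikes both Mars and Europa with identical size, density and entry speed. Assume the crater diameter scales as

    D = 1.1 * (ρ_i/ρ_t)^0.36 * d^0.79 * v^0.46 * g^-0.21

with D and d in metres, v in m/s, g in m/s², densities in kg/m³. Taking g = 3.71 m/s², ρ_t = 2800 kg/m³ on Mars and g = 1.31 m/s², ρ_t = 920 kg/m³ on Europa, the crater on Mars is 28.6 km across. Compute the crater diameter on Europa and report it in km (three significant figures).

D ≈ 53.1 km

The impactor-only factors (d, v, ρ_i) cancel in the ratio, leaving D_Europa/D_Mars = (g_Europa/g_Mars)^-0.21 · (ρ_t,Mars/ρ_t,Europa)^0.36.
(1.31/3.71)^-0.21 = 0.3531^-0.21 = 1.244
(2800/920)^0.36 = 3.043^0.36 = 1.493
Ratio = 1.244 × 1.493 = 1.857
D_Europa = 1.857 × 28.6 km = 53.1 km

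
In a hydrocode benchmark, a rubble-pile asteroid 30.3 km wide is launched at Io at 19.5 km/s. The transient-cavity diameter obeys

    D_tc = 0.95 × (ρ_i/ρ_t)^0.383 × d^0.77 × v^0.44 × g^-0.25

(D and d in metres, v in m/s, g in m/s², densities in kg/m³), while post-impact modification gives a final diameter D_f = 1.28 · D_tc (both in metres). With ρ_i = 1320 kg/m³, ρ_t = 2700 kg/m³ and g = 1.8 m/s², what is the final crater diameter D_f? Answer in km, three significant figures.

In SI: d = 30300 m, v = 19500 m/s.
(ρ_i/ρ_t)^0.383 = (1320/2700)^0.383 = 0.7603
d^0.77 = 30300^0.77 = 2823
v^0.44 = 19500^0.44 = 77.20
g^-0.25 = 1.8^-0.25 = 0.8633
D_tc = 0.95 × 0.7603 × 2823 × 77.20 × 0.8633 = 1.359 × 10^5 m
D_f = 1.28 × 1.359 × 10^5 = 1.740 × 10^5 m
     = 174.0 km

D_f ≈ 174 km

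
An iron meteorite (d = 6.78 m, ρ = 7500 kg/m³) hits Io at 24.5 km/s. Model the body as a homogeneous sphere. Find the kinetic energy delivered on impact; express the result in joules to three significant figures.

E ≈ 3.67 × 10^14 J

v = 24500 m/s.
Mass m = (π/6) ρ d³ = (π/6) × 7500 × (6.78)³ = 1.224 × 10^6 kg
E = ½ m v² = 0.5 × 1.224 × 10^6 × (24500)² = 3.674 × 10^14 J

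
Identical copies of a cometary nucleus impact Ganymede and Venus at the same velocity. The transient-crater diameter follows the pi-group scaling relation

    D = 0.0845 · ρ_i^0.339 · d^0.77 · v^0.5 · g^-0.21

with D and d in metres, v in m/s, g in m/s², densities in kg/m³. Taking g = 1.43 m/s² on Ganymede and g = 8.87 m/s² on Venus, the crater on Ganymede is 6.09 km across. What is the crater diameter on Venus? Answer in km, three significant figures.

All impactor-dependent factors cancel in the ratio, leaving D_Venus/D_Ganymede = (g_Venus/g_Ganymede)^-0.21.
(8.87/1.43)^-0.21 = 6.203^-0.21 = 0.6816
D_Venus = 0.6816 × 6.09 km = 4.15 km

D ≈ 4.15 km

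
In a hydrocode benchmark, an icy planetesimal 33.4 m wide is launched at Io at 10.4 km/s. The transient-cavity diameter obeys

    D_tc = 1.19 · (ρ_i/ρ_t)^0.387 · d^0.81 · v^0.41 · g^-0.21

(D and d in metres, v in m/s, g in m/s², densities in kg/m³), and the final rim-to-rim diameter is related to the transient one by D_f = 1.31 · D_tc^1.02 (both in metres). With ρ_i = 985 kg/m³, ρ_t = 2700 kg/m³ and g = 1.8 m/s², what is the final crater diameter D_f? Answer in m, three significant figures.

D_f ≈ 805 m

v = 10400 m/s.
(ρ_i/ρ_t)^0.387 = (985/2700)^0.387 = 0.6769
d^0.81 = 33.4^0.81 = 17.15
v^0.41 = 10400^0.41 = 44.36
g^-0.21 = 1.8^-0.21 = 0.8839
D_tc = 1.19 × 0.6769 × 17.15 × 44.36 × 0.8839 = 541.7 m
D_f = 1.31 × (541.7)^1.02 = 804.8 m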